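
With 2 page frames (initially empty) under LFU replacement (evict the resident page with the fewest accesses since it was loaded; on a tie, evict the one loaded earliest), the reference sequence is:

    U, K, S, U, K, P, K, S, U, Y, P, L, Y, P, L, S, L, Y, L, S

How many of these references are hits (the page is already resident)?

U → miss, frames {U}
K → miss, frames {U,K}
S → miss, evict U, frames {K,S}
U → miss, evict K, frames {S,U}
K → miss, evict S, frames {U,K}
P → miss, evict U, frames {K,P}
K → hit
S → miss, evict P, frames {K,S}
U → miss, evict S, frames {K,U}
Y → miss, evict U, frames {K,Y}
P → miss, evict Y, frames {K,P}
L → miss, evict P, frames {K,L}
Y → miss, evict L, frames {K,Y}
P → miss, evict Y, frames {K,P}
L → miss, evict P, frames {K,L}
S → miss, evict L, frames {K,S}
L → miss, evict S, frames {K,L}
Y → miss, evict L, frames {K,Y}
L → miss, evict Y, frames {K,L}
S → miss, evict L, frames {K,S}
Hits: 1.

1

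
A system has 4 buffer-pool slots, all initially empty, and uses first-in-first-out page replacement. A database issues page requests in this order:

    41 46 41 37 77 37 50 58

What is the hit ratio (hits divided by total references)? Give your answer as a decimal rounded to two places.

41 -> miss, frames [41]
46 -> miss, frames [41, 46]
41 -> hit
37 -> miss, frames [41, 46, 37]
77 -> miss, frames [41, 46, 37, 77]
37 -> hit
50 -> miss, evict 41, frames [46, 37, 77, 50]
58 -> miss, evict 46, frames [37, 77, 50, 58]
Hits: 2 of 8 references → 2/8 = 0.2500.

0.25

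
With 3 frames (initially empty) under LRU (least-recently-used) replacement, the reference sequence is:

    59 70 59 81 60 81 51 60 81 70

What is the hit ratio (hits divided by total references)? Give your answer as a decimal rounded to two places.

0.40

59: fault, frames [59]
70: fault, frames [59, 70]
59: hit
81: fault, frames [70, 59, 81]
60: fault, evict 70, frames [59, 81, 60]
81: hit
51: fault, evict 59, frames [60, 81, 51]
60: hit
81: hit
70: fault, evict 51, frames [60, 81, 70]
Hits: 4 of 10 references → 4/10 = 0.4000.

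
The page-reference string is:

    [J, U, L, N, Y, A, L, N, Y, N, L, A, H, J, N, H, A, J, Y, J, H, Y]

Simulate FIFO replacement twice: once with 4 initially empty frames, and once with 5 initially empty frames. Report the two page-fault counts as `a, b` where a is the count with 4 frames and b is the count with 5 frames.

10, 8

4 frames: F F F F F F . . . . . . F F F . . . F . . . → 10 faults.
5 frames: F F F F F F . . . . . . F F . . . . . . . . → 8 faults.
8 < 10: adding a frame reduced faults, as is typical.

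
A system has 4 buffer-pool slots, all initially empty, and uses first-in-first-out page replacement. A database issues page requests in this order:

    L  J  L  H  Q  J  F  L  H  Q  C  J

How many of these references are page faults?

8

L -> miss, frames [L]
J -> miss, frames [L, J]
L -> hit
H -> miss, frames [L, J, H]
Q -> miss, frames [L, J, H, Q]
J -> hit
F -> miss, evict L, frames [J, H, Q, F]
L -> miss, evict J, frames [H, Q, F, L]
H -> hit
Q -> hit
C -> miss, evict H, frames [Q, F, L, C]
J -> miss, evict Q, frames [F, L, C, J]
Page faults: 8.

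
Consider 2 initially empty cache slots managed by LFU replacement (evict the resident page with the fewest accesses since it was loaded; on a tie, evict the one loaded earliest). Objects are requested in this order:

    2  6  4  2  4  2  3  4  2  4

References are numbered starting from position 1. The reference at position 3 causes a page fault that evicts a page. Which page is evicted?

pos 1: 2 -> miss, frames {2}
pos 2: 6 -> miss, frames {2,6}
pos 3: 4 -> miss, evict 2, frames {6,4}
At position 3, page 2 is evicted.

2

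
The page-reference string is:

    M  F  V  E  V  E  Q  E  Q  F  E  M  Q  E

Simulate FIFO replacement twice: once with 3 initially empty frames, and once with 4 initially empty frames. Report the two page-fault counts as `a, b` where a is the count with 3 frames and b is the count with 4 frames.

8, 6

3 frames: F F F F . . F . . F . F . F → 8 faults.
4 frames: F F F F . . F . . . . F . . → 6 faults.
6 < 8: adding a frame reduced faults, as is typical.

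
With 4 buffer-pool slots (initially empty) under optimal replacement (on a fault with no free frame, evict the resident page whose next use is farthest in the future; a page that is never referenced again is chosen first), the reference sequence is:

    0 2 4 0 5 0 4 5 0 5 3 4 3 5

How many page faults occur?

5

0 -> miss, frames {0}
2 -> miss, frames {0,2}
4 -> miss, frames {0,2,4}
0 -> hit
5 -> miss, frames {0,2,4,5}
0 -> hit
4 -> hit
5 -> hit
0 -> hit
5 -> hit
3 -> miss, evict 2, frames {0,4,5,3}
4 -> hit
3 -> hit
5 -> hit
Page faults: 5.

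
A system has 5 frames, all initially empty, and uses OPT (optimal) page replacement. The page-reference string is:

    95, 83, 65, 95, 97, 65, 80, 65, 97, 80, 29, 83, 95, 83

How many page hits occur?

8

95 -> miss, frames {95}
83 -> miss, frames {95,83}
65 -> miss, frames {95,83,65}
95 -> hit
97 -> miss, frames {95,83,65,97}
65 -> hit
80 -> miss, frames {95,83,65,97,80}
65 -> hit
97 -> hit
80 -> hit
29 -> miss, evict 80, frames {95,83,65,97,29}
83 -> hit
95 -> hit
83 -> hit
Hits: 8.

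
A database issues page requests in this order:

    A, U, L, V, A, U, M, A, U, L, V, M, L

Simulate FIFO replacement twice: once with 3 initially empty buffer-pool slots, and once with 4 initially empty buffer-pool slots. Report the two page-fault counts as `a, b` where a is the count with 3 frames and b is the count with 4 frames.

3 frames: F F F F F F F . . F F . . → 9 faults.
4 frames: F F F F . . F F F F F F . → 10 faults.
10 > 9: adding a frame increased faults — Belady's anomaly.

9, 10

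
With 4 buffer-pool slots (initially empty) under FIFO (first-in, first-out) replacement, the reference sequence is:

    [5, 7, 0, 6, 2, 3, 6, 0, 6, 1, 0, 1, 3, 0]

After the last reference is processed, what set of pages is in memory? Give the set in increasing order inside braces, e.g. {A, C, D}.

{0, 1, 2, 3}

5 -> miss, frames [5]
7 -> miss, frames [5, 7]
0 -> miss, frames [5, 7, 0]
6 -> miss, frames [5, 7, 0, 6]
2 -> miss, evict 5, frames [7, 0, 6, 2]
3 -> miss, evict 7, frames [0, 6, 2, 3]
6 -> hit
0 -> hit
6 -> hit
1 -> miss, evict 0, frames [6, 2, 3, 1]
0 -> miss, evict 6, frames [2, 3, 1, 0]
1 -> hit
3 -> hit
0 -> hit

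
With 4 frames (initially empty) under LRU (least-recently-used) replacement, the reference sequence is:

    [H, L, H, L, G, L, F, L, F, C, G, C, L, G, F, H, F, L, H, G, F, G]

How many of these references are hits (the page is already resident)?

16

H: fault, frames [H]
L: fault, frames [H, L]
H: hit
L: hit
G: fault, frames [H, L, G]
L: hit
F: fault, frames [H, G, L, F]
L: hit
F: hit
C: fault, evict H, frames [G, L, F, C]
G: hit
C: hit
L: hit
G: hit
F: hit
H: fault, evict C, frames [L, G, F, H]
F: hit
L: hit
H: hit
G: hit
F: hit
G: hit
Hits: 16.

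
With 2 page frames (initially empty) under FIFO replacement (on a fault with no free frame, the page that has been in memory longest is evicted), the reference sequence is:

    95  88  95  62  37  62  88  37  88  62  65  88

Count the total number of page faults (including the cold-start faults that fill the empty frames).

95 -> fault, frames {95}
88 -> fault, frames {95,88}
95 -> hit
62 -> fault, evict 95, frames {88,62}
37 -> fault, evict 88, frames {62,37}
62 -> hit
88 -> fault, evict 62, frames {37,88}
37 -> hit
88 -> hit
62 -> fault, evict 37, frames {88,62}
65 -> fault, evict 88, frames {62,65}
88 -> fault, evict 62, frames {65,88}
Page faults: 8.

8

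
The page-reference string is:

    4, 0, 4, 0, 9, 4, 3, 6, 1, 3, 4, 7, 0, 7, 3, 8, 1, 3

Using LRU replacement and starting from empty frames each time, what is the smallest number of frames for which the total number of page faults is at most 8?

f=1: 18 faults
f=2: 15 faults
f=3: 12 faults
f=4: 10 faults
f=5: 10 faults
f=6: 9 faults
f=7: 8 faults
f=8: 8 faults
Smallest f with faults ≤ 8 is 7.

7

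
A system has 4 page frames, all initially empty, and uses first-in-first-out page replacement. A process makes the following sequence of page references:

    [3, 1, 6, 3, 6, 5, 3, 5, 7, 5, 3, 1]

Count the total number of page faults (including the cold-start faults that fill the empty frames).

3 → miss, frames (3)
1 → miss, frames (3 1)
6 → miss, frames (3 1 6)
3 → hit
6 → hit
5 → miss, frames (3 1 6 5)
3 → hit
5 → hit
7 → miss, evict 3, frames (1 6 5 7)
5 → hit
3 → miss, evict 1, frames (6 5 7 3)
1 → miss, evict 6, frames (5 7 3 1)
Page faults: 7.

7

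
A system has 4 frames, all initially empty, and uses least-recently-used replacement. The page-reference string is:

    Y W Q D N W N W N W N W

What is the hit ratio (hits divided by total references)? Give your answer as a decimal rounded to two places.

0.58

Y → fault, frames (Y)
W → fault, frames (Y W)
Q → fault, frames (Y W Q)
D → fault, frames (Y W Q D)
N → fault, evict Y, frames (W Q D N)
W → hit
N → hit
W → hit
N → hit
W → hit
N → hit
W → hit
Hits: 7 of 12 references → 7/12 = 0.5833.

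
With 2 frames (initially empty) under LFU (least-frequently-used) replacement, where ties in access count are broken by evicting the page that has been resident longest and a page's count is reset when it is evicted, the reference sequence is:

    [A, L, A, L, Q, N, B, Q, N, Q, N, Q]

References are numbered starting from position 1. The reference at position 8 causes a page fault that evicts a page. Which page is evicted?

B

pos 1: A: miss, frames {A}
pos 2: L: miss, frames {A,L}
pos 3: A: hit
pos 4: L: hit
pos 5: Q: miss, evict A, frames {L,Q}
pos 6: N: miss, evict Q, frames {L,N}
pos 7: B: miss, evict N, frames {L,B}
pos 8: Q: miss, evict B, frames {L,Q}
At position 8, page B is evicted.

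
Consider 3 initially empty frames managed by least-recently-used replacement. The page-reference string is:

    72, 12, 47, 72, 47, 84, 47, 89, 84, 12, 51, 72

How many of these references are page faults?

8

72: miss, frames [72]
12: miss, frames [72, 12]
47: miss, frames [72, 12, 47]
72: hit
47: hit
84: miss, evict 12, frames [72, 47, 84]
47: hit
89: miss, evict 72, frames [84, 47, 89]
84: hit
12: miss, evict 47, frames [89, 84, 12]
51: miss, evict 89, frames [84, 12, 51]
72: miss, evict 84, frames [12, 51, 72]
Page faults: 8.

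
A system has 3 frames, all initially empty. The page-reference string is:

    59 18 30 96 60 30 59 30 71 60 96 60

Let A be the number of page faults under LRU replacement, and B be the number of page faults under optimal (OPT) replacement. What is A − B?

2

Under LRU: F F F F F . F . F F F . → 9 faults.
Under OPT: F F F F F . . . F . F . → 7 faults.
A − B = 9 − 7 = 2.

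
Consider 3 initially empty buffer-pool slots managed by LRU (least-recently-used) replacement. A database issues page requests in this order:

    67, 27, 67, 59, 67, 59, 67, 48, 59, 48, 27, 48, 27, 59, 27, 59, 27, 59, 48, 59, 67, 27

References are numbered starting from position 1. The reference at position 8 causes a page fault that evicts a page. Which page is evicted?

27

pos 1: 67 -> miss, frames {67}
pos 2: 27 -> miss, frames {67,27}
pos 3: 67 -> hit
pos 4: 59 -> miss, frames {27,67,59}
pos 5: 67 -> hit
pos 6: 59 -> hit
pos 7: 67 -> hit
pos 8: 48 -> miss, evict 27, frames {59,67,48}
At position 8, page 27 is evicted.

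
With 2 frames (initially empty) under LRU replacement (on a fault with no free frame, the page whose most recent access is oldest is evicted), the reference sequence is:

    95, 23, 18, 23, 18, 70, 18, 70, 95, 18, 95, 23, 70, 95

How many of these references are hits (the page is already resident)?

95: miss, frames {95}
23: miss, frames {95,23}
18: miss, evict 95, frames {23,18}
23: hit
18: hit
70: miss, evict 23, frames {18,70}
18: hit
70: hit
95: miss, evict 18, frames {70,95}
18: miss, evict 70, frames {95,18}
95: hit
23: miss, evict 18, frames {95,23}
70: miss, evict 95, frames {23,70}
95: miss, evict 23, frames {70,95}
Hits: 5.

5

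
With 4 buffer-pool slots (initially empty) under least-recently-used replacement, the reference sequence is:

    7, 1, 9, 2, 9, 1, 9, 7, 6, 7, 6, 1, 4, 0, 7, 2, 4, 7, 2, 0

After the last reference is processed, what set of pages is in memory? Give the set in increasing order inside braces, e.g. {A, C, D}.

7 → miss, frames {7}
1 → miss, frames {7,1}
9 → miss, frames {7,1,9}
2 → miss, frames {7,1,9,2}
9 → hit
1 → hit
9 → hit
7 → hit
6 → miss, evict 2, frames {1,9,7,6}
7 → hit
6 → hit
1 → hit
4 → miss, evict 9, frames {7,6,1,4}
0 → miss, evict 7, frames {6,1,4,0}
7 → miss, evict 6, frames {1,4,0,7}
2 → miss, evict 1, frames {4,0,7,2}
4 → hit
7 → hit
2 → hit
0 → hit

{0, 2, 4, 7}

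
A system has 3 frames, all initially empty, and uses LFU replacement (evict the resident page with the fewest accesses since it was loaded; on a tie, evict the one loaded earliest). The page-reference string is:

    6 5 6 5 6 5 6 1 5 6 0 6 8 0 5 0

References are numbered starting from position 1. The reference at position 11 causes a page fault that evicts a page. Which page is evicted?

pos 1: 6: fault, frames (6)
pos 2: 5: fault, frames (6 5)
pos 3: 6: hit
pos 4: 5: hit
pos 5: 6: hit
pos 6: 5: hit
pos 7: 6: hit
pos 8: 1: fault, frames (6 5 1)
pos 9: 5: hit
pos 10: 6: hit
pos 11: 0: fault, evict 1, frames (6 5 0)
At position 11, page 1 is evicted.

1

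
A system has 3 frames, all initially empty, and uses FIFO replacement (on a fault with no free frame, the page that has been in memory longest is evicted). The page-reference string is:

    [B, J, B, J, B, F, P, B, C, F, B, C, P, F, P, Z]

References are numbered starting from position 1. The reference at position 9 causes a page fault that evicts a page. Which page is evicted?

pos 1: B: fault, frames {B}
pos 2: J: fault, frames {B,J}
pos 3: B: hit
pos 4: J: hit
pos 5: B: hit
pos 6: F: fault, frames {B,J,F}
pos 7: P: fault, evict B, frames {J,F,P}
pos 8: B: fault, evict J, frames {F,P,B}
pos 9: C: fault, evict F, frames {P,B,C}
At position 9, page F is evicted.

F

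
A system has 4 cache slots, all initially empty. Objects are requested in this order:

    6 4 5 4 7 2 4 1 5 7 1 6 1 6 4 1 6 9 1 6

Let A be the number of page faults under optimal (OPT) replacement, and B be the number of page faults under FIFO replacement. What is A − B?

-1

Under OPT: F F F . F F . F . . . F . . . . . F . . → 8 faults.
Under FIFO: F F F . F F . F . . . F . . F . . F . . → 9 faults.
A − B = 8 − 9 = -1.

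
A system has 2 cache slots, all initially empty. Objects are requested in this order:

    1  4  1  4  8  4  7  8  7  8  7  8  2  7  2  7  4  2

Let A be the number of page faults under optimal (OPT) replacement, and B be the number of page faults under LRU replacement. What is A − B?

-3

Under OPT: F F . . F . F . . . . . F . . . F . → 6 faults.
Under LRU: F F . . F . F F . . . . F F . . F F → 9 faults.
A − B = 6 − 9 = -3.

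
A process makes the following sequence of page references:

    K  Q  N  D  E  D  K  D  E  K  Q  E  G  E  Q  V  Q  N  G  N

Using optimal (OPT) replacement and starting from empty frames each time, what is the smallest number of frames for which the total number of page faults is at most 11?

3

f=1: 20 faults
f=2: 13 faults
f=3: 9 faults
f=4: 8 faults
f=5: 7 faults
f=6: 7 faults
f=7: 7 faults
Smallest f with faults ≤ 11 is 3.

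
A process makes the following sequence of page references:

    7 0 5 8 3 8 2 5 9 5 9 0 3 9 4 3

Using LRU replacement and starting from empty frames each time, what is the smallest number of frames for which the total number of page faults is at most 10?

f=1: 16 faults
f=2: 13 faults
f=3: 11 faults
f=4: 10 faults
f=5: 10 faults
f=6: 8 faults
f=7: 8 faults
f=8: 8 faults
Smallest f with faults ≤ 10 is 4.

4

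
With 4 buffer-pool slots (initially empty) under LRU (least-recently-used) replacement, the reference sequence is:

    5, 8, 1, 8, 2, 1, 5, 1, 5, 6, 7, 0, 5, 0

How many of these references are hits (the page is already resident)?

7

5 -> miss, frames [5]
8 -> miss, frames [5, 8]
1 -> miss, frames [5, 8, 1]
8 -> hit
2 -> miss, frames [5, 1, 8, 2]
1 -> hit
5 -> hit
1 -> hit
5 -> hit
6 -> miss, evict 8, frames [2, 1, 5, 6]
7 -> miss, evict 2, frames [1, 5, 6, 7]
0 -> miss, evict 1, frames [5, 6, 7, 0]
5 -> hit
0 -> hit
Hits: 7.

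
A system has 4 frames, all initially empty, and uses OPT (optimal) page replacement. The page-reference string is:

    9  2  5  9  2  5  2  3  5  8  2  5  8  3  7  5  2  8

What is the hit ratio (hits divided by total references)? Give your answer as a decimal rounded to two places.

9 → fault, frames {9}
2 → fault, frames {9,2}
5 → fault, frames {9,2,5}
9 → hit
2 → hit
5 → hit
2 → hit
3 → fault, frames {9,2,5,3}
5 → hit
8 → fault, evict 9, frames {2,5,3,8}
2 → hit
5 → hit
8 → hit
3 → hit
7 → fault, evict 3, frames {2,5,8,7}
5 → hit
2 → hit
8 → hit
Hits: 12 of 18 references → 12/18 = 0.6667.

0.67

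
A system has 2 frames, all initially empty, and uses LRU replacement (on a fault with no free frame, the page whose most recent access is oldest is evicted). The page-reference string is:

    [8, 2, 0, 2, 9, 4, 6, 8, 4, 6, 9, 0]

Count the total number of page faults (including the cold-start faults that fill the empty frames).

11

8: miss, frames (8)
2: miss, frames (8 2)
0: miss, evict 8, frames (2 0)
2: hit
9: miss, evict 0, frames (2 9)
4: miss, evict 2, frames (9 4)
6: miss, evict 9, frames (4 6)
8: miss, evict 4, frames (6 8)
4: miss, evict 6, frames (8 4)
6: miss, evict 8, frames (4 6)
9: miss, evict 4, frames (6 9)
0: miss, evict 6, frames (9 0)
Page faults: 11.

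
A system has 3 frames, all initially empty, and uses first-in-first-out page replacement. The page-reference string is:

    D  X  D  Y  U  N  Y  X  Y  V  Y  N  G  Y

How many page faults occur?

11

D → fault, frames {D}
X → fault, frames {D,X}
D → hit
Y → fault, frames {D,X,Y}
U → fault, evict D, frames {X,Y,U}
N → fault, evict X, frames {Y,U,N}
Y → hit
X → fault, evict Y, frames {U,N,X}
Y → fault, evict U, frames {N,X,Y}
V → fault, evict N, frames {X,Y,V}
Y → hit
N → fault, evict X, frames {Y,V,N}
G → fault, evict Y, frames {V,N,G}
Y → fault, evict V, frames {N,G,Y}
Page faults: 11.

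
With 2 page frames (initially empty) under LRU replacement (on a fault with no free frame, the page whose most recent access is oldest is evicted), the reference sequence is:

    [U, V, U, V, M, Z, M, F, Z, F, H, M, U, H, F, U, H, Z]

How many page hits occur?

U: fault, frames (U)
V: fault, frames (U V)
U: hit
V: hit
M: fault, evict U, frames (V M)
Z: fault, evict V, frames (M Z)
M: hit
F: fault, evict Z, frames (M F)
Z: fault, evict M, frames (F Z)
F: hit
H: fault, evict Z, frames (F H)
M: fault, evict F, frames (H M)
U: fault, evict H, frames (M U)
H: fault, evict M, frames (U H)
F: fault, evict U, frames (H F)
U: fault, evict H, frames (F U)
H: fault, evict F, frames (U H)
Z: fault, evict U, frames (H Z)
Hits: 4.

4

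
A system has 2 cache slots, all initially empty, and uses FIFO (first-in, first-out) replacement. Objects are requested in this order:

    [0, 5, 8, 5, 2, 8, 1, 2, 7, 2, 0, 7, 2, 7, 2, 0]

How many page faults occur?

11

0 → miss, frames (0)
5 → miss, frames (0 5)
8 → miss, evict 0, frames (5 8)
5 → hit
2 → miss, evict 5, frames (8 2)
8 → hit
1 → miss, evict 8, frames (2 1)
2 → hit
7 → miss, evict 2, frames (1 7)
2 → miss, evict 1, frames (7 2)
0 → miss, evict 7, frames (2 0)
7 → miss, evict 2, frames (0 7)
2 → miss, evict 0, frames (7 2)
7 → hit
2 → hit
0 → miss, evict 7, frames (2 0)
Page faults: 11.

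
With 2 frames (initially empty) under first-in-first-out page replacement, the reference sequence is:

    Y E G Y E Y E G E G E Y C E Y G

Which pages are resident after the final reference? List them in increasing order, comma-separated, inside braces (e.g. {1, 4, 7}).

{G, Y}

Y: fault, frames [Y]
E: fault, frames [Y, E]
G: fault, evict Y, frames [E, G]
Y: fault, evict E, frames [G, Y]
E: fault, evict G, frames [Y, E]
Y: hit
E: hit
G: fault, evict Y, frames [E, G]
E: hit
G: hit
E: hit
Y: fault, evict E, frames [G, Y]
C: fault, evict G, frames [Y, C]
E: fault, evict Y, frames [C, E]
Y: fault, evict C, frames [E, Y]
G: fault, evict E, frames [Y, G]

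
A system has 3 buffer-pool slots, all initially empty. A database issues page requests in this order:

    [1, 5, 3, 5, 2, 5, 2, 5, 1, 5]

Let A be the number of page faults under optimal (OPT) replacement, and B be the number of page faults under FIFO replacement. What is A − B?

Under OPT: F F F . F . . . . . → 4 faults.
Under FIFO: F F F . F . . . F F → 6 faults.
A − B = 4 − 6 = -2.

-2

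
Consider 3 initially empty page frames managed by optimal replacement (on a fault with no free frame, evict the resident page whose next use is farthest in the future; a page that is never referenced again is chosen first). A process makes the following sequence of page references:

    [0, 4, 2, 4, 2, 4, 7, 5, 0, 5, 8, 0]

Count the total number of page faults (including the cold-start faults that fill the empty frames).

0: miss, frames (0)
4: miss, frames (0 4)
2: miss, frames (0 4 2)
4: hit
2: hit
4: hit
7: miss, evict 2, frames (0 4 7)
5: miss, evict 7, frames (0 4 5)
0: hit
5: hit
8: miss, evict 5, frames (0 4 8)
0: hit
Page faults: 6.

6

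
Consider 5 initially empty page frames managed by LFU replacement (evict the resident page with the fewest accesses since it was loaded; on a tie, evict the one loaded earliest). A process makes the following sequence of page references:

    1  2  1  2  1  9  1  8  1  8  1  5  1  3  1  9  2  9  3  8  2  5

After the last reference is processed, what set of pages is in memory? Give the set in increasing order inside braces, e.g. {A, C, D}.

1: miss, frames (1)
2: miss, frames (1 2)
1: hit
2: hit
1: hit
9: miss, frames (1 2 9)
1: hit
8: miss, frames (1 2 9 8)
1: hit
8: hit
1: hit
5: miss, frames (1 2 9 8 5)
1: hit
3: miss, evict 9, frames (1 2 8 5 3)
1: hit
9: miss, evict 5, frames (1 2 8 3 9)
2: hit
9: hit
3: hit
8: hit
2: hit
5: miss, evict 3, frames (1 2 8 9 5)

{1, 2, 5, 8, 9}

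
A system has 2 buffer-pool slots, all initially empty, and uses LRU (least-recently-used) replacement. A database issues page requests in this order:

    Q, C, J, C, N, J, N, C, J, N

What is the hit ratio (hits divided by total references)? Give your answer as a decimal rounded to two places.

Q → miss, frames {Q}
C → miss, frames {Q,C}
J → miss, evict Q, frames {C,J}
C → hit
N → miss, evict J, frames {C,N}
J → miss, evict C, frames {N,J}
N → hit
C → miss, evict J, frames {N,C}
J → miss, evict N, frames {C,J}
N → miss, evict C, frames {J,N}
Hits: 2 of 10 references → 2/10 = 0.2000.

0.20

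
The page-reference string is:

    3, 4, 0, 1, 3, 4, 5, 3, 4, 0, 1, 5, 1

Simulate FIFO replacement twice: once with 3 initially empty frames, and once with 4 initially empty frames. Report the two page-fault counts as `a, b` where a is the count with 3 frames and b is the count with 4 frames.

3 frames: F F F F F F F . . F F . . → 9 faults.
4 frames: F F F F . . F F F F F F . → 10 faults.
10 > 9: adding a frame increased faults — Belady's anomaly.

9, 10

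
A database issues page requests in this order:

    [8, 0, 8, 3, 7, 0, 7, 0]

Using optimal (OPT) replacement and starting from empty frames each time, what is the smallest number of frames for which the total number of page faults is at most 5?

f=1: 8 faults
f=2: 4 faults
f=3: 4 faults
f=4: 4 faults
Smallest f with faults ≤ 5 is 2.

2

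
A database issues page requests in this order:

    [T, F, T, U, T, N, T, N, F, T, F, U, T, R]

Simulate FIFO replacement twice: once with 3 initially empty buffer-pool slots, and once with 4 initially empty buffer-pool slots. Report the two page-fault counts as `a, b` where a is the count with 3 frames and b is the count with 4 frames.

3 frames: F F . F . F F . F . . F . F → 8 faults.
4 frames: F F . F . F . . . . . . . F → 5 faults.
5 < 8: adding a frame reduced faults, as is typical.

8, 5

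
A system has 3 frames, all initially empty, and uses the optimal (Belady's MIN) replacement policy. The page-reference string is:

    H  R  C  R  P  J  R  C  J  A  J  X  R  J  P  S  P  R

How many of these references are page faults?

9

H: fault, frames (H)
R: fault, frames (H R)
C: fault, frames (H R C)
R: hit
P: fault, evict H, frames (R C P)
J: fault, evict P, frames (R C J)
R: hit
C: hit
J: hit
A: fault, evict C, frames (R J A)
J: hit
X: fault, evict A, frames (R J X)
R: hit
J: hit
P: fault, evict X, frames (R J P)
S: fault, evict J, frames (R P S)
P: hit
R: hit
Page faults: 9.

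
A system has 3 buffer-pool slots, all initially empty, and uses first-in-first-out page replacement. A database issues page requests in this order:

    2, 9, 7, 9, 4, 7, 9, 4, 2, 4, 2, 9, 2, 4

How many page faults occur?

2 -> miss, frames {2}
9 -> miss, frames {2,9}
7 -> miss, frames {2,9,7}
9 -> hit
4 -> miss, evict 2, frames {9,7,4}
7 -> hit
9 -> hit
4 -> hit
2 -> miss, evict 9, frames {7,4,2}
4 -> hit
2 -> hit
9 -> miss, evict 7, frames {4,2,9}
2 -> hit
4 -> hit
Page faults: 6.

6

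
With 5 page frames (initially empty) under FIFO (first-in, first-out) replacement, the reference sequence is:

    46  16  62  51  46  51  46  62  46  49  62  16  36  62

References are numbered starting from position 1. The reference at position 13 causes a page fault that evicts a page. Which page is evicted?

46

pos 1: 46 -> fault, frames {46}
pos 2: 16 -> fault, frames {46,16}
pos 3: 62 -> fault, frames {46,16,62}
pos 4: 51 -> fault, frames {46,16,62,51}
pos 5: 46 -> hit
pos 6: 51 -> hit
pos 7: 46 -> hit
pos 8: 62 -> hit
pos 9: 46 -> hit
pos 10: 49 -> fault, frames {46,16,62,51,49}
pos 11: 62 -> hit
pos 12: 16 -> hit
pos 13: 36 -> fault, evict 46, frames {16,62,51,49,36}
At position 13, page 46 is evicted.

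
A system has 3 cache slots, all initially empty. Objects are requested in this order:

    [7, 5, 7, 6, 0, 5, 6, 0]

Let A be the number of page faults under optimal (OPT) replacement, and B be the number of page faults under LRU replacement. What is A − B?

-1

Under OPT: F F . F F . . . → 4 faults.
Under LRU: F F . F F F . . → 5 faults.
A − B = 4 − 5 = -1.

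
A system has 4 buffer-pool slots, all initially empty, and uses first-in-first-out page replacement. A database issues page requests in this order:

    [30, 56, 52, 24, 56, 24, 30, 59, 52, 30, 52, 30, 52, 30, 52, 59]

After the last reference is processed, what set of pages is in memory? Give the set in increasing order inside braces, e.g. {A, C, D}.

30 -> fault, frames (30)
56 -> fault, frames (30 56)
52 -> fault, frames (30 56 52)
24 -> fault, frames (30 56 52 24)
56 -> hit
24 -> hit
30 -> hit
59 -> fault, evict 30, frames (56 52 24 59)
52 -> hit
30 -> fault, evict 56, frames (52 24 59 30)
52 -> hit
30 -> hit
52 -> hit
30 -> hit
52 -> hit
59 -> hit

{24, 30, 52, 59}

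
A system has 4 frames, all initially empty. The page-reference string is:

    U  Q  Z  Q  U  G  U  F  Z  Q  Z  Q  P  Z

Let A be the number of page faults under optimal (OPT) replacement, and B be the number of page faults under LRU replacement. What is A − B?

Under OPT: F F F . . F . F . . . . F . → 6 faults.
Under LRU: F F F . . F . F F F . . F . → 8 faults.
A − B = 6 − 8 = -2.

-2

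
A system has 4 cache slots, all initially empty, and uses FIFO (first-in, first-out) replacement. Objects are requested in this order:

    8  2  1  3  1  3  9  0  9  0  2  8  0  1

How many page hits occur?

5

8: fault, frames {8}
2: fault, frames {8,2}
1: fault, frames {8,2,1}
3: fault, frames {8,2,1,3}
1: hit
3: hit
9: fault, evict 8, frames {2,1,3,9}
0: fault, evict 2, frames {1,3,9,0}
9: hit
0: hit
2: fault, evict 1, frames {3,9,0,2}
8: fault, evict 3, frames {9,0,2,8}
0: hit
1: fault, evict 9, frames {0,2,8,1}
Hits: 5.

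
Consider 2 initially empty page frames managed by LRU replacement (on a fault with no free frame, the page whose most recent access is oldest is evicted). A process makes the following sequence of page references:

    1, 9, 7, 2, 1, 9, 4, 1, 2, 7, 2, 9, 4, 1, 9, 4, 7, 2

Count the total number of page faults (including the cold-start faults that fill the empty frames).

17

1 → fault, frames {1}
9 → fault, frames {1,9}
7 → fault, evict 1, frames {9,7}
2 → fault, evict 9, frames {7,2}
1 → fault, evict 7, frames {2,1}
9 → fault, evict 2, frames {1,9}
4 → fault, evict 1, frames {9,4}
1 → fault, evict 9, frames {4,1}
2 → fault, evict 4, frames {1,2}
7 → fault, evict 1, frames {2,7}
2 → hit
9 → fault, evict 7, frames {2,9}
4 → fault, evict 2, frames {9,4}
1 → fault, evict 9, frames {4,1}
9 → fault, evict 4, frames {1,9}
4 → fault, evict 1, frames {9,4}
7 → fault, evict 9, frames {4,7}
2 → fault, evict 4, frames {7,2}
Page faults: 17.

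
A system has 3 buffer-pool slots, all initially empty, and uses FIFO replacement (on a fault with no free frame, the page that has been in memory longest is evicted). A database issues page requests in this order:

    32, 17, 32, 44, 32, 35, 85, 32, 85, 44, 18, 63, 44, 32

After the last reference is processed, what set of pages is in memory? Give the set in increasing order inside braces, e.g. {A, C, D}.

{18, 32, 63}

32: miss, frames (32)
17: miss, frames (32 17)
32: hit
44: miss, frames (32 17 44)
32: hit
35: miss, evict 32, frames (17 44 35)
85: miss, evict 17, frames (44 35 85)
32: miss, evict 44, frames (35 85 32)
85: hit
44: miss, evict 35, frames (85 32 44)
18: miss, evict 85, frames (32 44 18)
63: miss, evict 32, frames (44 18 63)
44: hit
32: miss, evict 44, frames (18 63 32)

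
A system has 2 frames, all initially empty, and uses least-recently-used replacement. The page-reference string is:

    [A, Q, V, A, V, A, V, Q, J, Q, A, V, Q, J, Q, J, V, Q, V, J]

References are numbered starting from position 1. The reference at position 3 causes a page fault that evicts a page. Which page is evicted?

pos 1: A: fault, frames [A]
pos 2: Q: fault, frames [A, Q]
pos 3: V: fault, evict A, frames [Q, V]
At position 3, page A is evicted.

A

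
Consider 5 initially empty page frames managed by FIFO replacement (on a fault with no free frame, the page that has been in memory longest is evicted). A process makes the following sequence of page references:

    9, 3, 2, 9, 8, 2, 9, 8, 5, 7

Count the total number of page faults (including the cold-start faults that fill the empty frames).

9 -> miss, frames (9)
3 -> miss, frames (9 3)
2 -> miss, frames (9 3 2)
9 -> hit
8 -> miss, frames (9 3 2 8)
2 -> hit
9 -> hit
8 -> hit
5 -> miss, frames (9 3 2 8 5)
7 -> miss, evict 9, frames (3 2 8 5 7)
Page faults: 6.

6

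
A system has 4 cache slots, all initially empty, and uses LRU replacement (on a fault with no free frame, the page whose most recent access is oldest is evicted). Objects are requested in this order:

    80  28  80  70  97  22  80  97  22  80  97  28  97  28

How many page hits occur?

8

80 → miss, frames {80}
28 → miss, frames {80,28}
80 → hit
70 → miss, frames {28,80,70}
97 → miss, frames {28,80,70,97}
22 → miss, evict 28, frames {80,70,97,22}
80 → hit
97 → hit
22 → hit
80 → hit
97 → hit
28 → miss, evict 70, frames {22,80,97,28}
97 → hit
28 → hit
Hits: 8.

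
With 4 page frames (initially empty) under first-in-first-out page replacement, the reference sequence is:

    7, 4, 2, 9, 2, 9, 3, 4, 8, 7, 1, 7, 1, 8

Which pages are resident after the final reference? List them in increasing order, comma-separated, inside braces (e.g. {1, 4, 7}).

7 -> miss, frames {7}
4 -> miss, frames {7,4}
2 -> miss, frames {7,4,2}
9 -> miss, frames {7,4,2,9}
2 -> hit
9 -> hit
3 -> miss, evict 7, frames {4,2,9,3}
4 -> hit
8 -> miss, evict 4, frames {2,9,3,8}
7 -> miss, evict 2, frames {9,3,8,7}
1 -> miss, evict 9, frames {3,8,7,1}
7 -> hit
1 -> hit
8 -> hit

{1, 3, 7, 8}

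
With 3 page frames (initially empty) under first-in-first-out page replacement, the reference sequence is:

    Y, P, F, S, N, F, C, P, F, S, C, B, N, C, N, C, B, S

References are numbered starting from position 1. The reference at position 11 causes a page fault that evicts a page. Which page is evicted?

pos 1: Y → miss, frames (Y)
pos 2: P → miss, frames (Y P)
pos 3: F → miss, frames (Y P F)
pos 4: S → miss, evict Y, frames (P F S)
pos 5: N → miss, evict P, frames (F S N)
pos 6: F → hit
pos 7: C → miss, evict F, frames (S N C)
pos 8: P → miss, evict S, frames (N C P)
pos 9: F → miss, evict N, frames (C P F)
pos 10: S → miss, evict C, frames (P F S)
pos 11: C → miss, evict P, frames (F S C)
At position 11, page P is evicted.

P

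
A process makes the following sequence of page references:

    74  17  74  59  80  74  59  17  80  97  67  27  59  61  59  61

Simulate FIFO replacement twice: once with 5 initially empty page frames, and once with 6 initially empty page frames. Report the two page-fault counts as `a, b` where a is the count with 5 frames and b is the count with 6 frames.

9, 8

5 frames: F F . F F . . . . F F F . F F . → 9 faults.
6 frames: F F . F F . . . . F F F . F . . → 8 faults.
8 < 9: adding a frame reduced faults, as is typical.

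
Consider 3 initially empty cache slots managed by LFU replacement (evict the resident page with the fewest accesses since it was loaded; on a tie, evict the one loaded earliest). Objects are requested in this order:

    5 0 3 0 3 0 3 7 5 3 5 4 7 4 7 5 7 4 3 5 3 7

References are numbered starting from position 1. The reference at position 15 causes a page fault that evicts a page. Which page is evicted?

pos 1: 5 → miss, frames (5)
pos 2: 0 → miss, frames (5 0)
pos 3: 3 → miss, frames (5 0 3)
pos 4: 0 → hit
pos 5: 3 → hit
pos 6: 0 → hit
pos 7: 3 → hit
pos 8: 7 → miss, evict 5, frames (0 3 7)
pos 9: 5 → miss, evict 7, frames (0 3 5)
pos 10: 3 → hit
pos 11: 5 → hit
pos 12: 4 → miss, evict 5, frames (0 3 4)
pos 13: 7 → miss, evict 4, frames (0 3 7)
pos 14: 4 → miss, evict 7, frames (0 3 4)
pos 15: 7 → miss, evict 4, frames (0 3 7)
At position 15, page 4 is evicted.

4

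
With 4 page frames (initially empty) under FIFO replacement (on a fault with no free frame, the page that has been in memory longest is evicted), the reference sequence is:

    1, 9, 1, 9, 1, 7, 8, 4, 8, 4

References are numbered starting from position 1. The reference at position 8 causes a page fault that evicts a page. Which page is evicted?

1

pos 1: 1: fault, frames (1)
pos 2: 9: fault, frames (1 9)
pos 3: 1: hit
pos 4: 9: hit
pos 5: 1: hit
pos 6: 7: fault, frames (1 9 7)
pos 7: 8: fault, frames (1 9 7 8)
pos 8: 4: fault, evict 1, frames (9 7 8 4)
At position 8, page 1 is evicted.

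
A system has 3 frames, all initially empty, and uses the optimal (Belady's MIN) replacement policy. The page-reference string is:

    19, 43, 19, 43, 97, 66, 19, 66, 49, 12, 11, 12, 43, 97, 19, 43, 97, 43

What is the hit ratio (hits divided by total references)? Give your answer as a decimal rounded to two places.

0.50

19 → fault, frames (19)
43 → fault, frames (19 43)
19 → hit
43 → hit
97 → fault, frames (19 43 97)
66 → fault, evict 97, frames (19 43 66)
19 → hit
66 → hit
49 → fault, evict 66, frames (19 43 49)
12 → fault, evict 49, frames (19 43 12)
11 → fault, evict 19, frames (43 12 11)
12 → hit
43 → hit
97 → fault, evict 11, frames (43 12 97)
19 → fault, evict 12, frames (43 97 19)
43 → hit
97 → hit
43 → hit
Hits: 9 of 18 references → 9/18 = 0.5000.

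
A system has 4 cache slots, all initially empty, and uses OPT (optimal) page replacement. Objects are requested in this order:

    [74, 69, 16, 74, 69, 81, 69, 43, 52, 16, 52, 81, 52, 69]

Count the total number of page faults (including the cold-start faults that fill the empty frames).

74: miss, frames [74]
69: miss, frames [74, 69]
16: miss, frames [74, 69, 16]
74: hit
69: hit
81: miss, frames [74, 69, 16, 81]
69: hit
43: miss, evict 74, frames [69, 16, 81, 43]
52: miss, evict 43, frames [69, 16, 81, 52]
16: hit
52: hit
81: hit
52: hit
69: hit
Page faults: 6.

6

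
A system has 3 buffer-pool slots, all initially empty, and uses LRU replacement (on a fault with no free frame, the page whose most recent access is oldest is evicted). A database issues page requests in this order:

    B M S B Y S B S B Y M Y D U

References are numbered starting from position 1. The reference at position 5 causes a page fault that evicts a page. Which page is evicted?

pos 1: B → miss, frames {B}
pos 2: M → miss, frames {B,M}
pos 3: S → miss, frames {B,M,S}
pos 4: B → hit
pos 5: Y → miss, evict M, frames {S,B,Y}
At position 5, page M is evicted.

M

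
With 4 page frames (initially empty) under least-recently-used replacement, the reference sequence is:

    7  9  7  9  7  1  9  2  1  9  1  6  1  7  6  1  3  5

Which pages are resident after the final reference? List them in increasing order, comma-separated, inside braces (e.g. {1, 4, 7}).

7 → fault, frames (7)
9 → fault, frames (7 9)
7 → hit
9 → hit
7 → hit
1 → fault, frames (9 7 1)
9 → hit
2 → fault, frames (7 1 9 2)
1 → hit
9 → hit
1 → hit
6 → fault, evict 7, frames (2 9 1 6)
1 → hit
7 → fault, evict 2, frames (9 6 1 7)
6 → hit
1 → hit
3 → fault, evict 9, frames (7 6 1 3)
5 → fault, evict 7, frames (6 1 3 5)

{1, 3, 5, 6}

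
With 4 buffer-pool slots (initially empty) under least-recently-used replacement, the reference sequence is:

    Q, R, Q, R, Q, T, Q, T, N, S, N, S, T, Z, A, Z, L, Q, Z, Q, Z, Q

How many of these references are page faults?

9

Q: miss, frames (Q)
R: miss, frames (Q R)
Q: hit
R: hit
Q: hit
T: miss, frames (R Q T)
Q: hit
T: hit
N: miss, frames (R Q T N)
S: miss, evict R, frames (Q T N S)
N: hit
S: hit
T: hit
Z: miss, evict Q, frames (N S T Z)
A: miss, evict N, frames (S T Z A)
Z: hit
L: miss, evict S, frames (T A Z L)
Q: miss, evict T, frames (A Z L Q)
Z: hit
Q: hit
Z: hit
Q: hit
Page faults: 9.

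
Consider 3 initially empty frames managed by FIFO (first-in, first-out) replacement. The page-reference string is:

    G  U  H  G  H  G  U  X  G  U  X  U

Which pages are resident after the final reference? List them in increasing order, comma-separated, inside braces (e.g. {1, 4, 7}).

G → miss, frames {G}
U → miss, frames {G,U}
H → miss, frames {G,U,H}
G → hit
H → hit
G → hit
U → hit
X → miss, evict G, frames {U,H,X}
G → miss, evict U, frames {H,X,G}
U → miss, evict H, frames {X,G,U}
X → hit
U → hit

{G, U, X}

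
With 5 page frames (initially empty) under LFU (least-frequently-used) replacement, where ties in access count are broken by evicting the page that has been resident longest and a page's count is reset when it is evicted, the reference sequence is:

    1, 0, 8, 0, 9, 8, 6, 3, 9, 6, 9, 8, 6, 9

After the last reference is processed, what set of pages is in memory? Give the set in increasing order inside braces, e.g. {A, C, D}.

1 → miss, frames (1)
0 → miss, frames (1 0)
8 → miss, frames (1 0 8)
0 → hit
9 → miss, frames (1 0 8 9)
8 → hit
6 → miss, frames (1 0 8 9 6)
3 → miss, evict 1, frames (0 8 9 6 3)
9 → hit
6 → hit
9 → hit
8 → hit
6 → hit
9 → hit

{0, 3, 6, 8, 9}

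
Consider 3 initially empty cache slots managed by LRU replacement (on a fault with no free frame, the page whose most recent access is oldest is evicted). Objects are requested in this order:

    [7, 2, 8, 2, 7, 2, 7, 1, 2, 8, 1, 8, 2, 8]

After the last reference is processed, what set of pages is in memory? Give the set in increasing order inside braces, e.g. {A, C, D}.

{1, 2, 8}

7 -> miss, frames (7)
2 -> miss, frames (7 2)
8 -> miss, frames (7 2 8)
2 -> hit
7 -> hit
2 -> hit
7 -> hit
1 -> miss, evict 8, frames (2 7 1)
2 -> hit
8 -> miss, evict 7, frames (1 2 8)
1 -> hit
8 -> hit
2 -> hit
8 -> hit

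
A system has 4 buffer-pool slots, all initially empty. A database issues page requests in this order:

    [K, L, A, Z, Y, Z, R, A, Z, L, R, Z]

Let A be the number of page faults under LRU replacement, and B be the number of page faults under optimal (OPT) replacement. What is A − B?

Under LRU: F F F F F . F . . F . . → 7 faults.
Under OPT: F F F F F . F . . . . . → 6 faults.
A − B = 7 − 6 = 1.

1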